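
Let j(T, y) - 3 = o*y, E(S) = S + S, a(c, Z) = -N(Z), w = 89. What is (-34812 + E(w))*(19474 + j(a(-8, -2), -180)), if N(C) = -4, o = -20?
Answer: -799248818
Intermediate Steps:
a(c, Z) = 4 (a(c, Z) = -1*(-4) = 4)
E(S) = 2*S
j(T, y) = 3 - 20*y
(-34812 + E(w))*(19474 + j(a(-8, -2), -180)) = (-34812 + 2*89)*(19474 + (3 - 20*(-180))) = (-34812 + 178)*(19474 + (3 + 3600)) = -34634*(19474 + 3603) = -34634*23077 = -799248818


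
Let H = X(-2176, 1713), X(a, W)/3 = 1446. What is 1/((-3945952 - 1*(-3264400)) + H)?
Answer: -1/677214 ≈ -1.4766e-6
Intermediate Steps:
X(a, W) = 4338 (X(a, W) = 3*1446 = 4338)
H = 4338
1/((-3945952 - 1*(-3264400)) + H) = 1/((-3945952 - 1*(-3264400)) + 4338) = 1/((-3945952 + 3264400) + 4338) = 1/(-681552 + 4338) = 1/(-677214) = -1/677214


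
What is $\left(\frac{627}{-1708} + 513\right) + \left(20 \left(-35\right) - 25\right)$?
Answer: $- \frac{362723}{1708} \approx -212.37$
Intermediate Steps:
$\left(\frac{627}{-1708} + 513\right) + \left(20 \left(-35\right) - 25\right) = \left(627 \left(- \frac{1}{1708}\right) + 513\right) - 725 = \left(- \frac{627}{1708} + 513\right) - 725 = \frac{875577}{1708} - 725 = - \frac{362723}{1708}$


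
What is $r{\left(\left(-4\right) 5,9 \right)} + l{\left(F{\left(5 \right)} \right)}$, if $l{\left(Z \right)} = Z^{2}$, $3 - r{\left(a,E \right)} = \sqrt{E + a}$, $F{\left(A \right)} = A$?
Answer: $28 - i \sqrt{11} \approx 28.0 - 3.3166 i$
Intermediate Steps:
$r{\left(a,E \right)} = 3 - \sqrt{E + a}$
$r{\left(\left(-4\right) 5,9 \right)} + l{\left(F{\left(5 \right)} \right)} = \left(3 - \sqrt{9 - 20}\right) + 5^{2} = \left(3 - \sqrt{9 - 20}\right) + 25 = \left(3 - \sqrt{-11}\right) + 25 = \left(3 - i \sqrt{11}\right) + 25 = 28 - i \sqrt{11}$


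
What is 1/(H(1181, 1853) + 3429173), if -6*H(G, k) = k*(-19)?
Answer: 6/20610245 ≈ 2.9112e-7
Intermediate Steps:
H(G, k) = 19*k/6 (H(G, k) = -k*(-19)/6 = -(-19)*k/6 = 19*k/6)
1/(H(1181, 1853) + 3429173) = 1/((19/6)*1853 + 3429173) = 1/(35207/6 + 3429173) = 1/(20610245/6) = 6/20610245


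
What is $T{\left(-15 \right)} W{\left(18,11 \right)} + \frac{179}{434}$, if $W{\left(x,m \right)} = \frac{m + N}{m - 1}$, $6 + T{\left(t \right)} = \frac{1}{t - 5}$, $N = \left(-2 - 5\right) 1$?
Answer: $- \frac{10891}{5425} \approx -2.0076$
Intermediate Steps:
$N = -7$ ($N = \left(-7\right) 1 = -7$)
$T{\left(t \right)} = -6 + \frac{1}{-5 + t}$ ($T{\left(t \right)} = -6 + \frac{1}{t - 5} = -6 + \frac{1}{-5 + t}$)
$W{\left(x,m \right)} = \frac{-7 + m}{-1 + m}$ ($W{\left(x,m \right)} = \frac{m - 7}{m - 1} = \frac{-7 + m}{-1 + m}$)
$T{\left(-15 \right)} W{\left(18,11 \right)} + \frac{179}{434} = \frac{31 - -90}{-5 - 15} \frac{-7 + 11}{-1 + 11} + \frac{179}{434} = \frac{31 + 90}{-20} \cdot \frac{1}{10} \cdot 4 + 179 \cdot \frac{1}{434} = \left(- \frac{1}{20}\right) 121 \cdot \frac{1}{10} \cdot 4 + \frac{179}{434} = \left(- \frac{121}{20}\right) \frac{2}{5} + \frac{179}{434} = - \frac{121}{50} + \frac{179}{434} = - \frac{10891}{5425}$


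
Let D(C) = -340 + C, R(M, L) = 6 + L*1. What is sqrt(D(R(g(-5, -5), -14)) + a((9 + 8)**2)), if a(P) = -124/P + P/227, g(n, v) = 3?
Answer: I*sqrt(5169804917)/3859 ≈ 18.632*I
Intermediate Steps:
R(M, L) = 6 + L
a(P) = -124/P + P/227 (a(P) = -124/P + P*(1/227) = -124/P + P/227)
sqrt(D(R(g(-5, -5), -14)) + a((9 + 8)**2)) = sqrt((-340 + (6 - 14)) + (-124/(9 + 8)**2 + (9 + 8)**2/227)) = sqrt((-340 - 8) + (-124/(17**2) + (1/227)*17**2)) = sqrt(-348 + (-124/289 + (1/227)*289)) = sqrt(-348 + (-124*1/289 + 289/227)) = sqrt(-348 + (-124/289 + 289/227)) = sqrt(-348 + 55373/65603) = sqrt(-22774471/65603) = I*sqrt(5169804917)/3859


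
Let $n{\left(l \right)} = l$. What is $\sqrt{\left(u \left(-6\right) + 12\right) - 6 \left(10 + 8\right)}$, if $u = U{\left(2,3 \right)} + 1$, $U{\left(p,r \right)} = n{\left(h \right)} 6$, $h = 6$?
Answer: $i \sqrt{318} \approx 17.833 i$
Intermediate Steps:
$U{\left(p,r \right)} = 36$ ($U{\left(p,r \right)} = 6 \cdot 6 = 36$)
$u = 37$ ($u = 36 + 1 = 37$)
$\sqrt{\left(u \left(-6\right) + 12\right) - 6 \left(10 + 8\right)} = \sqrt{\left(37 \left(-6\right) + 12\right) - 6 \left(10 + 8\right)} = \sqrt{\left(-222 + 12\right) - 108} = \sqrt{-210 - 108} = \sqrt{-318} = i \sqrt{318}$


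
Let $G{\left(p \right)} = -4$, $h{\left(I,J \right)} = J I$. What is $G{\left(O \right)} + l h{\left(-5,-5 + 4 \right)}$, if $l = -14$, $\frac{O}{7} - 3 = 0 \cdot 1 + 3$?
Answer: $-74$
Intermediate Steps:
$h{\left(I,J \right)} = I J$
$O = 42$ ($O = 21 + 7 \left(0 \cdot 1 + 3\right) = 21 + 7 \left(0 + 3\right) = 21 + 7 \cdot 3 = 21 + 21 = 42$)
$G{\left(O \right)} + l h{\left(-5,-5 + 4 \right)} = -4 - 14 \left(- 5 \left(-5 + 4\right)\right) = -4 - 14 \left(\left(-5\right) \left(-1\right)\right) = -4 - 70 = -74$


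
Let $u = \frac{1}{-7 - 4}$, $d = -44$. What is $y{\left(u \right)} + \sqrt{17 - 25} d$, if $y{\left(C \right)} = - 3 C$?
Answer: $\frac{3}{11} - 88 i \sqrt{2} \approx 0.27273 - 124.45 i$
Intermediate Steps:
$u = - \frac{1}{11}$ ($u = \frac{1}{-11} = - \frac{1}{11} \approx -0.090909$)
$y{\left(u \right)} + \sqrt{17 - 25} d = \left(-3\right) \left(- \frac{1}{11}\right) + \sqrt{17 - 25} \left(-44\right) = \frac{3}{11} + \sqrt{-8} \left(-44\right) = \frac{3}{11} + 2 i \sqrt{2} \left(-44\right) = \frac{3}{11} - 88 i \sqrt{2}$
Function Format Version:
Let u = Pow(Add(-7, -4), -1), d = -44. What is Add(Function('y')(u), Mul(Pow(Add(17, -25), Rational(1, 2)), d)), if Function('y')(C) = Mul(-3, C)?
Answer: Add(Rational(3, 11), Mul(-88, I, Pow(2, Rational(1, 2)))) ≈ Add(0.27273, Mul(-124.45, I))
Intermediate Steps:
u = Rational(-1, 11) (u = Pow(-11, -1) = Rational(-1, 11) ≈ -0.090909)
Add(Function('y')(u), Mul(Pow(Add(17, -25), Rational(1, 2)), d)) = Add(Mul(-3, Rational(-1, 11)), Mul(Pow(Add(17, -25), Rational(1, 2)), -44)) = Add(Rational(3, 11), Mul(Pow(-8, Rational(1, 2)), -44)) = Add(Rational(3, 11), Mul(Mul(2, I, Pow(2, Rational(1, 2))), -44)) = Add(Rational(3, 11), Mul(-88, I, Pow(2, Rational(1, 2))))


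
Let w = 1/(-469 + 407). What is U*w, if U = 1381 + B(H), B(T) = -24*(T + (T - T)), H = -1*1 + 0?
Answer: -1405/62 ≈ -22.661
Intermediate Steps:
H = -1 (H = -1 + 0 = -1)
B(T) = -24*T (B(T) = -24*(T + 0) = -24*T)
U = 1405 (U = 1381 - 24*(-1) = 1381 + 24 = 1405)
w = -1/62 (w = 1/(-62) = -1/62 ≈ -0.016129)
U*w = 1405*(-1/62) = -1405/62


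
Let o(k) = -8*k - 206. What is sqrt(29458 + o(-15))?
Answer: 2*sqrt(7343) ≈ 171.38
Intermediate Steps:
o(k) = -206 - 8*k
sqrt(29458 + o(-15)) = sqrt(29458 + (-206 - 8*(-15))) = sqrt(29458 + (-206 + 120)) = sqrt(29458 - 86) = sqrt(29372) = 2*sqrt(7343)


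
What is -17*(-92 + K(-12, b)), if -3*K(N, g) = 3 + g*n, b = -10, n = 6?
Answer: 1241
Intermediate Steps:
K(N, g) = -1 - 2*g (K(N, g) = -(3 + g*6)/3 = -(3 + 6*g)/3 = -1 - 2*g)
-17*(-92 + K(-12, b)) = -17*(-92 + (-1 - 2*(-10))) = -17*(-92 + (-1 + 20)) = -17*(-92 + 19) = -17*(-73) = 1241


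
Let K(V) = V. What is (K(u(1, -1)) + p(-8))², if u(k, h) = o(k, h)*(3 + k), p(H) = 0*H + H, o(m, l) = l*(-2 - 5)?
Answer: 400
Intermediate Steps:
o(m, l) = -7*l (o(m, l) = l*(-7) = -7*l)
p(H) = H (p(H) = 0 + H = H)
u(k, h) = -7*h*(3 + k) (u(k, h) = (-7*h)*(3 + k) = -7*h*(3 + k))
(K(u(1, -1)) + p(-8))² = (-7*(-1)*(3 + 1) - 8)² = (-7*(-1)*4 - 8)² = (28 - 8)² = 20² = 400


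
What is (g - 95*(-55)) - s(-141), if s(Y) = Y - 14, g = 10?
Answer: 5390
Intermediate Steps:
s(Y) = -14 + Y
(g - 95*(-55)) - s(-141) = (10 - 95*(-55)) - (-14 - 141) = (10 + 5225) - 1*(-155) = 5235 + 155 = 5390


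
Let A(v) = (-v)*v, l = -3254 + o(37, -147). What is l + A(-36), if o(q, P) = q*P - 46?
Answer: -10035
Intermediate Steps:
o(q, P) = -46 + P*q (o(q, P) = P*q - 46 = -46 + P*q)
l = -8739 (l = -3254 + (-46 - 147*37) = -3254 + (-46 - 5439) = -3254 - 5485 = -8739)
A(v) = -v**2
l + A(-36) = -8739 - 1*(-36)**2 = -8739 - 1*1296 = -8739 - 1296 = -10035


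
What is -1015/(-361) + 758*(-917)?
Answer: -250925031/361 ≈ -6.9508e+5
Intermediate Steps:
-1015/(-361) + 758*(-917) = -1015*(-1/361) - 695086 = 1015/361 - 695086 = -250925031/361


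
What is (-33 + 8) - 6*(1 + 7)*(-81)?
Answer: 3863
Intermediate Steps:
(-33 + 8) - 6*(1 + 7)*(-81) = -25 - 6*8*(-81) = -25 - 48*(-81) = -25 + 3888 = 3863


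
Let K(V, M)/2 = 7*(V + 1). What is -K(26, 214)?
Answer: -378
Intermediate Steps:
K(V, M) = 14 + 14*V (K(V, M) = 2*(7*(V + 1)) = 2*(7*(1 + V)) = 2*(7 + 7*V) = 14 + 14*V)
-K(26, 214) = -(14 + 14*26) = -(14 + 364) = -1*378 = -378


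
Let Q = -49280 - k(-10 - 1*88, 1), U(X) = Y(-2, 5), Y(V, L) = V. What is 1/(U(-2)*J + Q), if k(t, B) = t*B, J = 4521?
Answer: -1/58224 ≈ -1.7175e-5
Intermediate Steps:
k(t, B) = B*t
U(X) = -2
Q = -49182 (Q = -49280 - (-10 - 1*88) = -49280 - (-10 - 88) = -49280 - (-98) = -49280 - 1*(-98) = -49280 + 98 = -49182)
1/(U(-2)*J + Q) = 1/(-2*4521 - 49182) = 1/(-9042 - 49182) = 1/(-58224) = -1/58224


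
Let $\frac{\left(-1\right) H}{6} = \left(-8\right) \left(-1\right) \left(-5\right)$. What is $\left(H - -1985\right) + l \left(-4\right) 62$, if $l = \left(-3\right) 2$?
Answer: $3713$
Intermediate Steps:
$l = -6$
$H = 240$ ($H = - 6 \left(-8\right) \left(-1\right) \left(-5\right) = - 6 \cdot 8 \left(-5\right) = \left(-6\right) \left(-40\right) = 240$)
$\left(H - -1985\right) + l \left(-4\right) 62 = \left(240 - -1985\right) + \left(-6\right) \left(-4\right) 62 = \left(240 + 1985\right) + 24 \cdot 62 = 2225 + 1488 = 3713$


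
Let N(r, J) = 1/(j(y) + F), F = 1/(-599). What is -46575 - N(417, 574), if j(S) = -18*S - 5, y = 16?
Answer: -8174284501/175508 ≈ -46575.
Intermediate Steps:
F = -1/599 ≈ -0.0016694
j(S) = -5 - 18*S
N(r, J) = -599/175508 (N(r, J) = 1/((-5 - 18*16) - 1/599) = 1/((-5 - 288) - 1/599) = 1/(-293 - 1/599) = 1/(-175508/599) = -599/175508)
-46575 - N(417, 574) = -46575 - 1*(-599/175508) = -46575 + 599/175508 = -8174284501/175508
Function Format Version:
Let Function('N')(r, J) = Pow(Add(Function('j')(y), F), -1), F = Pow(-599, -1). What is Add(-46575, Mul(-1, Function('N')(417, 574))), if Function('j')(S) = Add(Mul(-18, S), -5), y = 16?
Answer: Rational(-8174284501, 175508) ≈ -46575.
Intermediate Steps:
F = Rational(-1, 599) ≈ -0.0016694
Function('j')(S) = Add(-5, Mul(-18, S))
Function('N')(r, J) = Rational(-599, 175508) (Function('N')(r, J) = Pow(Add(Add(-5, Mul(-18, 16)), Rational(-1, 599)), -1) = Pow(Add(Add(-5, -288), Rational(-1, 599)), -1) = Pow(Add(-293, Rational(-1, 599)), -1) = Pow(Rational(-175508, 599), -1) = Rational(-599, 175508))
Add(-46575, Mul(-1, Function('N')(417, 574))) = Add(-46575, Mul(-1, Rational(-599, 175508))) = Add(-46575, Rational(599, 175508)) = Rational(-8174284501, 175508)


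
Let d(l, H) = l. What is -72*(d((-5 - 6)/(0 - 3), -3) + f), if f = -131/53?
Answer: -4560/53 ≈ -86.038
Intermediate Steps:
f = -131/53 (f = -131*1/53 = -131/53 ≈ -2.4717)
-72*(d((-5 - 6)/(0 - 3), -3) + f) = -72*((-5 - 6)/(0 - 3) - 131/53) = -72*(-11/(-3) - 131/53) = -72*(-11*(-⅓) - 131/53) = -72*(11/3 - 131/53) = -72*190/159 = -4560/53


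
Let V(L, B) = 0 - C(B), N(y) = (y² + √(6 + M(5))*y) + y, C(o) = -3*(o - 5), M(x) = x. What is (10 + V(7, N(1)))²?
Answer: 100 + 6*√11 ≈ 119.90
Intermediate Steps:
C(o) = 15 - 3*o (C(o) = -3*(-5 + o) = 15 - 3*o)
N(y) = y + y² + y*√11 (N(y) = (y² + √(6 + 5)*y) + y = (y² + √11*y) + y = (y² + y*√11) + y = y + y² + y*√11)
V(L, B) = -15 + 3*B (V(L, B) = 0 - (15 - 3*B) = 0 + (-15 + 3*B) = -15 + 3*B)
(10 + V(7, N(1)))² = (10 + (-15 + 3*(1*(1 + 1 + √11))))² = (10 + (-15 + 3*(1*(2 + √11))))² = (10 + (-15 + 3*(2 + √11)))² = (10 + (-15 + (6 + 3*√11)))² = (10 + (-9 + 3*√11))² = (1 + 3*√11)²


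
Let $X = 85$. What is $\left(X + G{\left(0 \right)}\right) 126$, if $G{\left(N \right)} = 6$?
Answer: $11466$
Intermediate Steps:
$\left(X + G{\left(0 \right)}\right) 126 = \left(85 + 6\right) 126 = 91 \cdot 126 = 11466$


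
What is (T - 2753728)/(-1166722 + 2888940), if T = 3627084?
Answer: 436678/861109 ≈ 0.50711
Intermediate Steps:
(T - 2753728)/(-1166722 + 2888940) = (3627084 - 2753728)/(-1166722 + 2888940) = 873356/1722218 = 873356*(1/1722218) = 436678/861109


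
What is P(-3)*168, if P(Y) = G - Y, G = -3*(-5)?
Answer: 3024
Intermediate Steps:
G = 15
P(Y) = 15 - Y
P(-3)*168 = (15 - 1*(-3))*168 = (15 + 3)*168 = 18*168 = 3024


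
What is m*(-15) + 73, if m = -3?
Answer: 118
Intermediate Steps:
m*(-15) + 73 = -3*(-15) + 73 = 45 + 73 = 118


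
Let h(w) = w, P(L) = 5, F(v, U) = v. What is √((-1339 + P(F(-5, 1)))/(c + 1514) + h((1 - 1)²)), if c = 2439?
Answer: I*√5273302/3953 ≈ 0.58092*I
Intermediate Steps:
√((-1339 + P(F(-5, 1)))/(c + 1514) + h((1 - 1)²)) = √((-1339 + 5)/(2439 + 1514) + (1 - 1)²) = √(-1334/3953 + 0²) = √(-1334*1/3953 + 0) = √(-1334/3953 + 0) = √(-1334/3953) = I*√5273302/3953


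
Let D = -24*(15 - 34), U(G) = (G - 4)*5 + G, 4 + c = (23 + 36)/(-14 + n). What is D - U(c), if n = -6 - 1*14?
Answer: 8677/17 ≈ 510.41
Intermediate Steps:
n = -20 (n = -6 - 14 = -20)
c = -195/34 (c = -4 + (23 + 36)/(-14 - 20) = -4 + 59/(-34) = -4 + 59*(-1/34) = -4 - 59/34 = -195/34 ≈ -5.7353)
U(G) = -20 + 6*G (U(G) = (-4 + G)*5 + G = (-20 + 5*G) + G = -20 + 6*G)
D = 456 (D = -24*(-19) = 456)
D - U(c) = 456 - (-20 + 6*(-195/34)) = 456 - (-20 - 585/17) = 456 - 1*(-925/17) = 456 + 925/17 = 8677/17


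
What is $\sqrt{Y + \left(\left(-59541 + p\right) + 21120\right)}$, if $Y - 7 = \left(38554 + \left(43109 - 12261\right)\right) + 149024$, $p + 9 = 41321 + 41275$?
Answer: $\sqrt{262599} \approx 512.44$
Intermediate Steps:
$p = 82587$ ($p = -9 + \left(41321 + 41275\right) = -9 + 82596 = 82587$)
$Y = 218433$ ($Y = 7 + \left(\left(38554 + \left(43109 - 12261\right)\right) + 149024\right) = 7 + \left(\left(38554 + 30848\right) + 149024\right) = 7 + \left(69402 + 149024\right) = 7 + 218426 = 218433$)
$\sqrt{Y + \left(\left(-59541 + p\right) + 21120\right)} = \sqrt{218433 + \left(\left(-59541 + 82587\right) + 21120\right)} = \sqrt{218433 + \left(23046 + 21120\right)} = \sqrt{218433 + 44166} = \sqrt{262599}$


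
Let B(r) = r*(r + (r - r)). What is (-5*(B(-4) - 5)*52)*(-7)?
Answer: 20020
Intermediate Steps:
B(r) = r² (B(r) = r*(r + 0) = r*r = r²)
(-5*(B(-4) - 5)*52)*(-7) = (-5*((-4)² - 5)*52)*(-7) = (-5*(16 - 5)*52)*(-7) = (-5*11*52)*(-7) = -55*52*(-7) = -2860*(-7) = 20020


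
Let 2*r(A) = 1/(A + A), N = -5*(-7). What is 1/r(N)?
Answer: 140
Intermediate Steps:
N = 35
r(A) = 1/(4*A) (r(A) = 1/(2*(A + A)) = 1/(2*((2*A))) = (1/(2*A))/2 = 1/(4*A))
1/r(N) = 1/((¼)/35) = 1/((¼)*(1/35)) = 1/(1/140) = 140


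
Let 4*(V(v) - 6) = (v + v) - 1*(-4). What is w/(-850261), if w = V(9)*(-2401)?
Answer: 55223/1700522 ≈ 0.032474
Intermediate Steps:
V(v) = 7 + v/2 (V(v) = 6 + ((v + v) - 1*(-4))/4 = 6 + (2*v + 4)/4 = 6 + (4 + 2*v)/4 = 6 + (1 + v/2) = 7 + v/2)
w = -55223/2 (w = (7 + (½)*9)*(-2401) = (7 + 9/2)*(-2401) = (23/2)*(-2401) = -55223/2 ≈ -27612.)
w/(-850261) = -55223/2/(-850261) = -55223/2*(-1/850261) = 55223/1700522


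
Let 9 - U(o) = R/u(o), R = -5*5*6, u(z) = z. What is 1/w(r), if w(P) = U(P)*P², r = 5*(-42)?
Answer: 1/365400 ≈ 2.7367e-6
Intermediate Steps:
R = -150 (R = -25*6 = -150)
r = -210
U(o) = 9 + 150/o (U(o) = 9 - (-150)/o = 9 + 150/o)
w(P) = P²*(9 + 150/P) (w(P) = (9 + 150/P)*P² = P²*(9 + 150/P))
1/w(r) = 1/(3*(-210)*(50 + 3*(-210))) = 1/(3*(-210)*(50 - 630)) = 1/(3*(-210)*(-580)) = 1/365400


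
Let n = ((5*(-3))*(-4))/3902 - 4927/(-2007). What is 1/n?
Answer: 3915657/9672787 ≈ 0.40481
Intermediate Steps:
n = 9672787/3915657 (n = -15*(-4)*(1/3902) - 4927*(-1/2007) = 60*(1/3902) + 4927/2007 = 30/1951 + 4927/2007 = 9672787/3915657 ≈ 2.4703)
1/n = 1/(9672787/3915657) = 3915657/9672787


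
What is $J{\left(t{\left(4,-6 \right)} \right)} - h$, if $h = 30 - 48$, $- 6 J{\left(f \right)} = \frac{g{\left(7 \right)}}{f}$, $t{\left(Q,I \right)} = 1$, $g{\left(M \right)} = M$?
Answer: $\frac{101}{6} \approx 16.833$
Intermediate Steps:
$J{\left(f \right)} = - \frac{7}{6 f}$ ($J{\left(f \right)} = - \frac{7 \frac{1}{f}}{6} = - \frac{7}{6 f}$)
$h = -18$ ($h = 30 - 48 = -18$)
$J{\left(t{\left(4,-6 \right)} \right)} - h = - \frac{7}{6 \cdot 1} - -18 = \left(- \frac{7}{6}\right) 1 + 18 = - \frac{7}{6} + 18 = \frac{101}{6}$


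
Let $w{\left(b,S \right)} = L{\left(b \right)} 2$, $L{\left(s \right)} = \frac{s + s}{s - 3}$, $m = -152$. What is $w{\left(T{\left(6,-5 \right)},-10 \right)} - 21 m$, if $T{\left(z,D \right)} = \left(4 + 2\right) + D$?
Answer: $3190$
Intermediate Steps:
$T{\left(z,D \right)} = 6 + D$
$L{\left(s \right)} = \frac{2 s}{-3 + s}$
$w{\left(b,S \right)} = \frac{4 b}{-3 + b}$ ($w{\left(b,S \right)} = \frac{2 b}{-3 + b} 2 = \frac{4 b}{-3 + b}$)
$w{\left(T{\left(6,-5 \right)},-10 \right)} - 21 m = \frac{4 \left(6 - 5\right)}{-3 + \left(6 - 5\right)} - -3192 = 4 \cdot 1 \frac{1}{-3 + 1} + 3192 = 4 \cdot 1 \frac{1}{-2} + 3192 = 4 \cdot 1 \left(- \frac{1}{2}\right) + 3192 = -2 + 3192 = 3190$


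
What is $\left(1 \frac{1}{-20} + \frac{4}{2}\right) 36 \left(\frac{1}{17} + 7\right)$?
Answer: $\frac{8424}{17} \approx 495.53$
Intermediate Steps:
$\left(1 \frac{1}{-20} + \frac{4}{2}\right) 36 \left(\frac{1}{17} + 7\right) = \left(1 \left(- \frac{1}{20}\right) + 4 \cdot \frac{1}{2}\right) 36 \left(\frac{1}{17} + 7\right) = \left(- \frac{1}{20} + 2\right) 36 \cdot \frac{120}{17} = \frac{39}{20} \cdot 36 \cdot \frac{120}{17} = \frac{351}{5} \cdot \frac{120}{17} = \frac{8424}{17}$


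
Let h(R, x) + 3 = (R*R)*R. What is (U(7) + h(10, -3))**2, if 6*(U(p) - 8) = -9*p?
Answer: 3956121/4 ≈ 9.8903e+5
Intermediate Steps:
U(p) = 8 - 3*p/2 (U(p) = 8 + (-9*p)/6 = 8 - 3*p/2)
h(R, x) = -3 + R**3 (h(R, x) = -3 + (R*R)*R = -3 + R**2*R = -3 + R**3)
(U(7) + h(10, -3))**2 = ((8 - 3/2*7) + (-3 + 10**3))**2 = ((8 - 21/2) + (-3 + 1000))**2 = (-5/2 + 997)**2 = (1989/2)**2 = 3956121/4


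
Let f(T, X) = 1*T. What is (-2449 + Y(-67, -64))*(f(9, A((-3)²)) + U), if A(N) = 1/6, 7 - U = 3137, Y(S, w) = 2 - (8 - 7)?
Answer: 7640208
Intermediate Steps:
Y(S, w) = 1 (Y(S, w) = 2 - 1*1 = 2 - 1 = 1)
U = -3130 (U = 7 - 1*3137 = 7 - 3137 = -3130)
A(N) = ⅙
f(T, X) = T
(-2449 + Y(-67, -64))*(f(9, A((-3)²)) + U) = (-2449 + 1)*(9 - 3130) = -2448*(-3121) = 7640208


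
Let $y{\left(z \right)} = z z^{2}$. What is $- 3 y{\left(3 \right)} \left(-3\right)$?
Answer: $243$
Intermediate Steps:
$y{\left(z \right)} = z^{3}$
$- 3 y{\left(3 \right)} \left(-3\right) = - 3 \cdot 3^{3} \left(-3\right) = \left(-3\right) 27 \left(-3\right) = \left(-81\right) \left(-3\right) = 243$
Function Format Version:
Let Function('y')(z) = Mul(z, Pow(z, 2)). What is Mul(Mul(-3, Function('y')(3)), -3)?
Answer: 243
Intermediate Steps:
Function('y')(z) = Pow(z, 3)
Mul(Mul(-3, Function('y')(3)), -3) = Mul(Mul(-3, Pow(3, 3)), -3) = Mul(Mul(-3, 27), -3) = Mul(-81, -3) = 243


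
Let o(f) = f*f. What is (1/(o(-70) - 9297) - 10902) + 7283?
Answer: -15912744/4397 ≈ -3619.0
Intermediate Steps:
o(f) = f**2
(1/(o(-70) - 9297) - 10902) + 7283 = (1/((-70)**2 - 9297) - 10902) + 7283 = (1/(4900 - 9297) - 10902) + 7283 = (1/(-4397) - 10902) + 7283 = (-1/4397 - 10902) + 7283 = -47936095/4397 + 7283 = -15912744/4397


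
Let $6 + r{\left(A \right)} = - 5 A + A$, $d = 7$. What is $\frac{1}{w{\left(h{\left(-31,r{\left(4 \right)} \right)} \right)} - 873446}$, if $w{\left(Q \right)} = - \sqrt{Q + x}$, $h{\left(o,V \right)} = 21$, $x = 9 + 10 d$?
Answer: $- \frac{1}{873456} \approx -1.1449 \cdot 10^{-6}$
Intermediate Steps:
$x = 79$ ($x = 9 + 10 \cdot 7 = 9 + 70 = 79$)
$r{\left(A \right)} = -6 - 4 A$ ($r{\left(A \right)} = -6 + \left(- 5 A + A\right) = -6 - 4 A$)
$w{\left(Q \right)} = - \sqrt{79 + Q}$ ($w{\left(Q \right)} = - \sqrt{Q + 79} = - \sqrt{79 + Q}$)
$\frac{1}{w{\left(h{\left(-31,r{\left(4 \right)} \right)} \right)} - 873446} = \frac{1}{- \sqrt{79 + 21} - 873446} = \frac{1}{- \sqrt{100} - 873446} = \frac{1}{\left(-1\right) 10 - 873446} = \frac{1}{-10 - 873446} = \frac{1}{-873456} = - \frac{1}{873456}$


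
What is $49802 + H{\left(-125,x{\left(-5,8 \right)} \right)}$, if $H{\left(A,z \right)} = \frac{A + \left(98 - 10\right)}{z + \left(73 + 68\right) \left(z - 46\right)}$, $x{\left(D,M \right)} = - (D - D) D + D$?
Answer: $\frac{358375229}{7196} \approx 49802.0$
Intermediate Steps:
$x{\left(D,M \right)} = D$ ($x{\left(D,M \right)} = \left(-1\right) 0 D + D = 0 D + D = 0 + D = D$)
$H{\left(A,z \right)} = \frac{88 + A}{-6486 + 142 z}$ ($H{\left(A,z \right)} = \frac{A + 88}{z + 141 \left(-46 + z\right)} = \frac{88 + A}{z + \left(-6486 + 141 z\right)} = \frac{88 + A}{-6486 + 142 z}$)
$49802 + H{\left(-125,x{\left(-5,8 \right)} \right)} = 49802 + \frac{88 - 125}{2 \left(-3243 + 71 \left(-5\right)\right)} = 49802 + \frac{1}{2} \frac{1}{-3243 - 355} \left(-37\right) = 49802 + \frac{1}{2} \frac{1}{-3598} \left(-37\right) = 49802 + \frac{1}{2} \left(- \frac{1}{3598}\right) \left(-37\right) = 49802 + \frac{37}{7196} = \frac{358375229}{7196}$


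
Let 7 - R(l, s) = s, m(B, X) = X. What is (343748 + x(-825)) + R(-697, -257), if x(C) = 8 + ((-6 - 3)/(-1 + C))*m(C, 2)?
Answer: 142080269/413 ≈ 3.4402e+5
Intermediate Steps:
R(l, s) = 7 - s
x(C) = 8 - 18/(-1 + C) (x(C) = 8 + ((-6 - 3)/(-1 + C))*2 = 8 - 9/(-1 + C)*2 = 8 - 18/(-1 + C))
(343748 + x(-825)) + R(-697, -257) = (343748 + 2*(-13 + 4*(-825))/(-1 - 825)) + (7 - 1*(-257)) = (343748 + 2*(-13 - 3300)/(-826)) + (7 + 257) = (343748 + 2*(-1/826)*(-3313)) + 264 = (343748 + 3313/413) + 264 = 141971237/413 + 264 = 142080269/413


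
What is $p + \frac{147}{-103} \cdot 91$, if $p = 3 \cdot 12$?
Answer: $- \frac{9669}{103} \approx -93.874$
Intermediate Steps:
$p = 36$
$p + \frac{147}{-103} \cdot 91 = 36 + \frac{147}{-103} \cdot 91 = 36 + 147 \left(- \frac{1}{103}\right) 91 = 36 - \frac{13377}{103} = - \frac{9669}{103}$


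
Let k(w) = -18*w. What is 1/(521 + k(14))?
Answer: 1/269 ≈ 0.0037175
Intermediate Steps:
1/(521 + k(14)) = 1/(521 - 18*14) = 1/(521 - 252) = 1/269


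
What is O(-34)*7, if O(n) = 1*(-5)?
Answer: -35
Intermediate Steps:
O(n) = -5
O(-34)*7 = -5*7 = -35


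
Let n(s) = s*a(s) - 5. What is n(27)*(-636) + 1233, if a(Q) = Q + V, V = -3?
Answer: -407715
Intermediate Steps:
a(Q) = -3 + Q (a(Q) = Q - 3 = -3 + Q)
n(s) = -5 + s*(-3 + s) (n(s) = s*(-3 + s) - 5 = -5 + s*(-3 + s))
n(27)*(-636) + 1233 = (-5 + 27*(-3 + 27))*(-636) + 1233 = (-5 + 27*24)*(-636) + 1233 = (-5 + 648)*(-636) + 1233 = 643*(-636) + 1233 = -408948 + 1233 = -407715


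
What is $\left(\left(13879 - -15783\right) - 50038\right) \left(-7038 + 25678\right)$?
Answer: $-379808640$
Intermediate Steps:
$\left(\left(13879 - -15783\right) - 50038\right) \left(-7038 + 25678\right) = \left(\left(13879 + 15783\right) - 50038\right) 18640 = \left(29662 - 50038\right) 18640 = \left(-20376\right) 18640 = -379808640$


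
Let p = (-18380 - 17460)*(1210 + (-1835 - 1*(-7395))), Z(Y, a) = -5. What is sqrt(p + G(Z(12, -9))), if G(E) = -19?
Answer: I*sqrt(242636819) ≈ 15577.0*I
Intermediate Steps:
p = -242636800 (p = -35840*(1210 + (-1835 + 7395)) = -35840*(1210 + 5560) = -35840*6770 = -242636800)
sqrt(p + G(Z(12, -9))) = sqrt(-242636800 - 19) = sqrt(-242636819) = I*sqrt(242636819)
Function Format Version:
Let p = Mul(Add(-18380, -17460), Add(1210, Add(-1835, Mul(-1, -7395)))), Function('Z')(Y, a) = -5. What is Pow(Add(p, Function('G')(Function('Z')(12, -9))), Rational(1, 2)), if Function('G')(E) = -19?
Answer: Mul(I, Pow(242636819, Rational(1, 2))) ≈ Mul(15577., I)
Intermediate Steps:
p = -242636800 (p = Mul(-35840, Add(1210, Add(-1835, 7395))) = Mul(-35840, Add(1210, 5560)) = Mul(-35840, 6770) = -242636800)
Pow(Add(p, Function('G')(Function('Z')(12, -9))), Rational(1, 2)) = Pow(Add(-242636800, -19), Rational(1, 2)) = Pow(-242636819, Rational(1, 2)) = Mul(I, Pow(242636819, Rational(1, 2)))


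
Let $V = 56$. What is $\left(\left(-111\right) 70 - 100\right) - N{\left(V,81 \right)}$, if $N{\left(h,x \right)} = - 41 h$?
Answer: $-5574$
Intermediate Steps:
$\left(\left(-111\right) 70 - 100\right) - N{\left(V,81 \right)} = \left(\left(-111\right) 70 - 100\right) - \left(-41\right) 56 = \left(-7770 - 100\right) - -2296 = -7870 + 2296 = -5574$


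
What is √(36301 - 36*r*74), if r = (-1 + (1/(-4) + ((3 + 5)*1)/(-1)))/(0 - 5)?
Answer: √784315/5 ≈ 177.12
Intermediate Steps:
r = 37/20 (r = (-1 + (1*(-¼) + (8*1)*(-1)))/(-5) = (-1 + (-¼ + 8*(-1)))*(-⅕) = (-1 + (-¼ - 8))*(-⅕) = (-1 - 33/4)*(-⅕) = -37/4*(-⅕) = 37/20 ≈ 1.8500)
√(36301 - 36*r*74) = √(36301 - 36*37/20*74) = √(36301 - 333/5*74) = √(36301 - 24642/5) = √(156863/5) = √784315/5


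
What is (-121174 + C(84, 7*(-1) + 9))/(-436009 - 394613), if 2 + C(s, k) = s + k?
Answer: 60545/415311 ≈ 0.14578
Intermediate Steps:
C(s, k) = -2 + k + s (C(s, k) = -2 + (s + k) = -2 + (k + s) = -2 + k + s)
(-121174 + C(84, 7*(-1) + 9))/(-436009 - 394613) = (-121174 + (-2 + (7*(-1) + 9) + 84))/(-436009 - 394613) = (-121174 + (-2 + (-7 + 9) + 84))/(-830622) = (-121174 + (-2 + 2 + 84))*(-1/830622) = (-121174 + 84)*(-1/830622) = -121090*(-1/830622) = 60545/415311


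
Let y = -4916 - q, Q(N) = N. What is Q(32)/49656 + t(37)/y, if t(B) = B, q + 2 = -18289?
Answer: 283159/83018625 ≈ 0.0034108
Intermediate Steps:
q = -18291 (q = -2 - 18289 = -18291)
y = 13375 (y = -4916 - 1*(-18291) = -4916 + 18291 = 13375)
Q(32)/49656 + t(37)/y = 32/49656 + 37/13375 = 32*(1/49656) + 37*(1/13375) = 4/6207 + 37/13375 = 283159/83018625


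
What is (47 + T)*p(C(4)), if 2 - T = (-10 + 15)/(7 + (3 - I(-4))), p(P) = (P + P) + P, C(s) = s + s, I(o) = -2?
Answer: 1166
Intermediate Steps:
C(s) = 2*s
p(P) = 3*P (p(P) = 2*P + P = 3*P)
T = 19/12 (T = 2 - (-10 + 15)/(7 + (3 - 1*(-2))) = 2 - 5/(7 + (3 + 2)) = 2 - 5/(7 + 5) = 2 - 5/12 = 19/12 ≈ 1.5833)
(47 + T)*p(C(4)) = (47 + 19/12)*(3*(2*4)) = 583*(3*8)/12 = (583/12)*24 = 1166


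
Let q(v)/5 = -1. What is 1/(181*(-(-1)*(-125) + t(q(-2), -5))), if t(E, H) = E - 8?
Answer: -1/24978 ≈ -4.0035e-5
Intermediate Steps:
q(v) = -5 (q(v) = 5*(-1) = -5)
t(E, H) = -8 + E
1/(181*(-(-1)*(-125) + t(q(-2), -5))) = 1/(181*(-(-1)*(-125) + (-8 - 5))) = 1/(181*(-1*125 - 13)) = 1/(181*(-125 - 13)) = 1/(181*(-138)) = 1/(-24978) = -1/24978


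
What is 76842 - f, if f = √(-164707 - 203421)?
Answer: 76842 - 16*I*√1438 ≈ 76842.0 - 606.74*I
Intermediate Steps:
f = 16*I*√1438 (f = √(-368128) = 16*I*√1438 ≈ 606.74*I)
76842 - f = 76842 - 16*I*√1438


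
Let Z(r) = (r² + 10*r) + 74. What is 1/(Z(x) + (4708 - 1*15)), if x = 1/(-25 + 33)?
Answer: 64/305169 ≈ 0.00020972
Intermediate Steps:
x = ⅛ (x = 1/8 = ⅛ ≈ 0.12500)
Z(r) = 74 + r² + 10*r
1/(Z(x) + (4708 - 1*15)) = 1/((74 + (⅛)² + 10*(⅛)) + (4708 - 1*15)) = 1/((74 + 1/64 + 5/4) + (4708 - 15)) = 1/(4817/64 + 4693) = 1/(305169/64) = 64/305169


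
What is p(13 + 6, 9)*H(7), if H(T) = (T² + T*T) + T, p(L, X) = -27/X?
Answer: -315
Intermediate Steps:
H(T) = T + 2*T² (H(T) = (T² + T²) + T = 2*T² + T = T + 2*T²)
p(13 + 6, 9)*H(7) = (-27/9)*(7*(1 + 2*7)) = (-27*⅑)*(7*(1 + 14)) = -21*15 = -3*105 = -315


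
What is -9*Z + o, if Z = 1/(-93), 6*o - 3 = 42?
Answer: 471/62 ≈ 7.5968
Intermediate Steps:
o = 15/2 (o = 1/2 + (1/6)*42 = 1/2 + 7 = 15/2 ≈ 7.5000)
Z = -1/93 ≈ -0.010753
-9*Z + o = -9*(-1/93) + 15/2 = 3/31 + 15/2 = 471/62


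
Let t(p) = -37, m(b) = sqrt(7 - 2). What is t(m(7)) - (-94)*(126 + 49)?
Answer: 16413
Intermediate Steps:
m(b) = sqrt(5)
t(m(7)) - (-94)*(126 + 49) = -37 - (-94)*(126 + 49) = -37 - (-94)*175 = -37 - 1*(-16450) = -37 + 16450 = 16413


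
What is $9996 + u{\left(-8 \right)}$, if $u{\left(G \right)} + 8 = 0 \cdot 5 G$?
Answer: $9988$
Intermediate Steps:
$u{\left(G \right)} = -8$ ($u{\left(G \right)} = -8 + 0 \cdot 5 G = -8 + 0 G = -8 + 0 = -8$)
$9996 + u{\left(-8 \right)} = 9996 - 8 = 9988$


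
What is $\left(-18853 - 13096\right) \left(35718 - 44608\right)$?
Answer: $284026610$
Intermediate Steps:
$\left(-18853 - 13096\right) \left(35718 - 44608\right) = \left(-31949\right) \left(-8890\right) = 284026610$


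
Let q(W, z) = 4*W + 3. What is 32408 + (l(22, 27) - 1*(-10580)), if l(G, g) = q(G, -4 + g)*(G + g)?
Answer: 47447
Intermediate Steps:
q(W, z) = 3 + 4*W
l(G, g) = (3 + 4*G)*(G + g)
32408 + (l(22, 27) - 1*(-10580)) = 32408 + ((3 + 4*22)*(22 + 27) - 1*(-10580)) = 32408 + ((3 + 88)*49 + 10580) = 32408 + (91*49 + 10580) = 32408 + (4459 + 10580) = 32408 + 15039 = 47447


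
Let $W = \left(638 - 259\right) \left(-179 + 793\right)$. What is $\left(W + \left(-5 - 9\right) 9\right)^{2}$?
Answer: $54093456400$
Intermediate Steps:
$W = 232706$ ($W = 379 \cdot 614 = 232706$)
$\left(W + \left(-5 - 9\right) 9\right)^{2} = \left(232706 + \left(-5 - 9\right) 9\right)^{2} = \left(232706 - 126\right)^{2} = 232580^{2} = 54093456400$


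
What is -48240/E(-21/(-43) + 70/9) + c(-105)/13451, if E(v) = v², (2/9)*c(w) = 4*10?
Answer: -97179703540380/137652167051 ≈ -705.98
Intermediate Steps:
c(w) = 180 (c(w) = 9*(4*10)/2 = (9/2)*40 = 180)
-48240/E(-21/(-43) + 70/9) + c(-105)/13451 = -48240/(-21/(-43) + 70/9)² + 180/13451 = -48240/(-21*(-1/43) + 70*(⅑))² + 180*(1/13451) = -48240/(21/43 + 70/9)² + 180/13451 = -48240/((3199/387)²) + 180/13451 = -48240/10233601/149769 + 180/13451 = -48240*149769/10233601 + 180/13451 = -7224856560/10233601 + 180/13451 = -97179703540380/137652167051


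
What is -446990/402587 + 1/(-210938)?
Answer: -94287579207/84920896606 ≈ -1.1103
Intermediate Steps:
-446990/402587 + 1/(-210938) = -446990*1/402587 - 1/210938 = -446990/402587 - 1/210938 = -94287579207/84920896606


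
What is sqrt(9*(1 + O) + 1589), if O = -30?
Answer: 4*sqrt(83) ≈ 36.442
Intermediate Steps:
sqrt(9*(1 + O) + 1589) = sqrt(9*(1 - 30) + 1589) = sqrt(9*(-29) + 1589) = sqrt(-261 + 1589) = sqrt(1328) = 4*sqrt(83)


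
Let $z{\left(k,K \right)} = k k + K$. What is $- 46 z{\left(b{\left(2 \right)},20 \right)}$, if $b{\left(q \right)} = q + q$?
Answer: $-1656$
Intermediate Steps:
$b{\left(q \right)} = 2 q$
$z{\left(k,K \right)} = K + k^{2}$ ($z{\left(k,K \right)} = k^{2} + K = K + k^{2}$)
$- 46 z{\left(b{\left(2 \right)},20 \right)} = - 46 \left(20 + \left(2 \cdot 2\right)^{2}\right) = - 46 \left(20 + 4^{2}\right) = - 46 \left(20 + 16\right) = \left(-46\right) 36 = -1656$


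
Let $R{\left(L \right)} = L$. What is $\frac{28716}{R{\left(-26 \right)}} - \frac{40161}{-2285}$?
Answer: $- \frac{32285937}{29705} \approx -1086.9$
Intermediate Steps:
$\frac{28716}{R{\left(-26 \right)}} - \frac{40161}{-2285} = \frac{28716}{-26} - \frac{40161}{-2285} = 28716 \left(- \frac{1}{26}\right) - - \frac{40161}{2285} = - \frac{14358}{13} + \frac{40161}{2285} = - \frac{32285937}{29705}$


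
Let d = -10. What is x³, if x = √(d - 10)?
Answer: -40*I*√5 ≈ -89.443*I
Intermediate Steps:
x = 2*I*√5 (x = √(-10 - 10) = √(-20) = 2*I*√5 ≈ 4.4721*I)
x³ = (2*I*√5)³ = -40*I*√5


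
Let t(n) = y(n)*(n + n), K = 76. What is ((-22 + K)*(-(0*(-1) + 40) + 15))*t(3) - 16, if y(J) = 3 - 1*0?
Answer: -24316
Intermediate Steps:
y(J) = 3 (y(J) = 3 + 0 = 3)
t(n) = 6*n (t(n) = 3*(n + n) = 3*(2*n) = 6*n)
((-22 + K)*(-(0*(-1) + 40) + 15))*t(3) - 16 = ((-22 + 76)*(-(0*(-1) + 40) + 15))*(6*3) - 16 = (54*(-(0 + 40) + 15))*18 - 16 = (54*(-1*40 + 15))*18 - 16 = (54*(-40 + 15))*18 - 16 = (54*(-25))*18 - 16 = -1350*18 - 16 = -24300 - 16 = -24316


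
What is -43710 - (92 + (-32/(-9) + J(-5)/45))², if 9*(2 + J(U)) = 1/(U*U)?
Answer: -5416145605351/102515625 ≈ -52832.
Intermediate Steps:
J(U) = -2 + 1/(9*U²) (J(U) = -2 + 1/(9*((U*U))) = -2 + 1/(9*(U²)) = -2 + 1/(9*U²))
-43710 - (92 + (-32/(-9) + J(-5)/45))² = -43710 - (92 + (-32/(-9) + (-2 + (⅑)/(-5)²)/45))² = -43710 - (92 + (-32*(-⅑) + (-2 + (⅑)*(1/25))*(1/45)))² = -43710 - (92 + (32/9 + (-2 + 1/225)*(1/45)))² = -43710 - (92 + (32/9 - 449/225*1/45))² = -43710 - (92 + (32/9 - 449/10125))² = -43710 - (92 + 35551/10125)² = -43710 - (967051/10125)² = -43710 - 1*935187636601/102515625 = -43710 - 935187636601/102515625 = -5416145605351/102515625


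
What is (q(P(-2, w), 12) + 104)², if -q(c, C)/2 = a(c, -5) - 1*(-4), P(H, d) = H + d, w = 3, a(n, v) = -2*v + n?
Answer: 5476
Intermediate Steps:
a(n, v) = n - 2*v
q(c, C) = -28 - 2*c (q(c, C) = -2*((c - 2*(-5)) - 1*(-4)) = -2*((c + 10) + 4) = -2*((10 + c) + 4) = -2*(14 + c) = -28 - 2*c)
(q(P(-2, w), 12) + 104)² = ((-28 - 2*(-2 + 3)) + 104)² = ((-28 - 2*1) + 104)² = ((-28 - 2) + 104)² = (-30 + 104)² = 74² = 5476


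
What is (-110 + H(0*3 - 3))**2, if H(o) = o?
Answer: 12769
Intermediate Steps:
(-110 + H(0*3 - 3))**2 = (-110 + (0*3 - 3))**2 = (-110 + (0 - 3))**2 = (-110 - 3)**2 = (-113)**2 = 12769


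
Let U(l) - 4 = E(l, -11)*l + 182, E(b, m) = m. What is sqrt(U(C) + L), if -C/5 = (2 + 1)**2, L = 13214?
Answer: sqrt(13895) ≈ 117.88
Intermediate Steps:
C = -45 (C = -5*(2 + 1)**2 = -5*3**2 = -5*9 = -45)
U(l) = 186 - 11*l (U(l) = 4 + (-11*l + 182) = 4 + (182 - 11*l) = 186 - 11*l)
sqrt(U(C) + L) = sqrt((186 - 11*(-45)) + 13214) = sqrt((186 + 495) + 13214) = sqrt(681 + 13214) = sqrt(13895)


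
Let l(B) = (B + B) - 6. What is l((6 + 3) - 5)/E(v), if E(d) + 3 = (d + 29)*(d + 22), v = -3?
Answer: 2/491 ≈ 0.0040733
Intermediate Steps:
l(B) = -6 + 2*B (l(B) = 2*B - 6 = -6 + 2*B)
E(d) = -3 + (22 + d)*(29 + d) (E(d) = -3 + (d + 29)*(d + 22) = -3 + (29 + d)*(22 + d) = -3 + (22 + d)*(29 + d))
l((6 + 3) - 5)/E(v) = (-6 + 2*((6 + 3) - 5))/(635 + (-3)**2 + 51*(-3)) = (-6 + 2*(9 - 5))/(635 + 9 - 153) = (-6 + 2*4)/491 = (-6 + 8)*(1/491) = 2*(1/491) = 2/491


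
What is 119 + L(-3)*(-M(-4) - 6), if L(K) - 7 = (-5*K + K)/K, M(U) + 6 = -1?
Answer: 122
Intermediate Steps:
M(U) = -7 (M(U) = -6 - 1 = -7)
L(K) = 3 (L(K) = 7 + (-5*K + K)/K = 7 + (-4*K)/K = 7 - 4 = 3)
119 + L(-3)*(-M(-4) - 6) = 119 + 3*(-1*(-7) - 6) = 119 + 3*(7 - 6) = 119 + 3*1 = 119 + 3 = 122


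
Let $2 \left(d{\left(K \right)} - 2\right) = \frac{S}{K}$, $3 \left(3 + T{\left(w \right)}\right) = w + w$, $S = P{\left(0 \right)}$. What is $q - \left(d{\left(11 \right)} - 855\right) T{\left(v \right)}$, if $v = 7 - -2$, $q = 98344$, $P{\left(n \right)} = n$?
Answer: $100903$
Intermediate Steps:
$S = 0$
$v = 9$ ($v = 7 + 2 = 9$)
$T{\left(w \right)} = -3 + \frac{2 w}{3}$ ($T{\left(w \right)} = -3 + \frac{w + w}{3} = -3 + \frac{2 w}{3}$)
$d{\left(K \right)} = 2$ ($d{\left(K \right)} = 2 + \frac{0 \frac{1}{K}}{2} = 2 + \frac{1}{2} \cdot 0 = 2 + 0 = 2$)
$q - \left(d{\left(11 \right)} - 855\right) T{\left(v \right)} = 98344 - \left(2 - 855\right) \left(-3 + \frac{2}{3} \cdot 9\right) = 98344 - \left(2 - 855\right) \left(-3 + 6\right) = 98344 - \left(-853\right) 3 = 98344 - -2559 = 98344 + 2559 = 100903$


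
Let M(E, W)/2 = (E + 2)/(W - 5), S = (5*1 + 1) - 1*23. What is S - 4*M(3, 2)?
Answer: -11/3 ≈ -3.6667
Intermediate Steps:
S = -17 (S = (5 + 1) - 23 = 6 - 23 = -17)
M(E, W) = 2*(2 + E)/(-5 + W) (M(E, W) = 2*((E + 2)/(W - 5)) = 2*((2 + E)/(-5 + W)) = 2*(2 + E)/(-5 + W))
S - 4*M(3, 2) = -17 - 8*(2 + 3)/(-5 + 2) = -17 - 8*5/(-3) = -17 - 8*(-1)*5/3 = -17 - 4*(-10/3) = -17 + 40/3 = -11/3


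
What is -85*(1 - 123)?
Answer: 10370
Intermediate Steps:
-85*(1 - 123) = -85*(-122) = 10370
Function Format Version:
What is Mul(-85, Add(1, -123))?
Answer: 10370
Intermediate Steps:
Mul(-85, Add(1, -123)) = Mul(-85, -122) = 10370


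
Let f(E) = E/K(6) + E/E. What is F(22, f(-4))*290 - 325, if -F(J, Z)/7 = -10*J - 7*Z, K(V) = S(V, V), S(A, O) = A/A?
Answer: 403645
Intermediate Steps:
S(A, O) = 1
K(V) = 1
f(E) = 1 + E (f(E) = E/1 + E/E = E*1 + 1 = E + 1 = 1 + E)
F(J, Z) = 49*Z + 70*J (F(J, Z) = -7*(-10*J - 7*Z) = 49*Z + 70*J)
F(22, f(-4))*290 - 325 = (49*(1 - 4) + 70*22)*290 - 325 = (49*(-3) + 1540)*290 - 325 = (-147 + 1540)*290 - 325 = 1393*290 - 325 = 403970 - 325 = 403645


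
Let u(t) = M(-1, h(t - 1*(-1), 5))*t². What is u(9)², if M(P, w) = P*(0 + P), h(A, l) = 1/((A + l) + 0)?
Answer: 6561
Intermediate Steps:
h(A, l) = 1/(A + l)
M(P, w) = P² (M(P, w) = P*P = P²)
u(t) = t² (u(t) = (-1)²*t² = 1*t² = t²)
u(9)² = (9²)² = 81² = 6561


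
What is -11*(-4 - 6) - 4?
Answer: 106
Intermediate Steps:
-11*(-4 - 6) - 4 = -11*(-10) - 4 = 110 - 4 = 106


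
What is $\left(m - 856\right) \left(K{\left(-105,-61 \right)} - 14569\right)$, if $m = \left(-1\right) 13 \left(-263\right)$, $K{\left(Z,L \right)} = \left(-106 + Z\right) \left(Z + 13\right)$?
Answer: $12412609$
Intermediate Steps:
$K{\left(Z,L \right)} = \left(-106 + Z\right) \left(13 + Z\right)$
$m = 3419$ ($m = \left(-13\right) \left(-263\right) = 3419$)
$\left(m - 856\right) \left(K{\left(-105,-61 \right)} - 14569\right) = \left(3419 - 856\right) \left(\left(-1378 + \left(-105\right)^{2} - -9765\right) - 14569\right) = 2563 \left(\left(-1378 + 11025 + 9765\right) - 14569\right) = 2563 \left(19412 - 14569\right) = 2563 \cdot 4843 = 12412609$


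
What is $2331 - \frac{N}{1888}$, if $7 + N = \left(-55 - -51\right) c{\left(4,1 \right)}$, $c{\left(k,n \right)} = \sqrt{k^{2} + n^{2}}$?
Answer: $\frac{4400935}{1888} + \frac{\sqrt{17}}{472} \approx 2331.0$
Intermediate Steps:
$N = -7 - 4 \sqrt{17}$ ($N = -7 + \left(-55 - -51\right) \sqrt{4^{2} + 1^{2}} = -7 + \left(-55 + 51\right) \sqrt{16 + 1} = -7 - 4 \sqrt{17} \approx -23.492$)
$2331 - \frac{N}{1888} = 2331 - \frac{-7 - 4 \sqrt{17}}{1888} = 2331 - \left(-7 - 4 \sqrt{17}\right) \frac{1}{1888} = 2331 - \left(- \frac{7}{1888} - \frac{\sqrt{17}}{472}\right) = 2331 + \left(\frac{7}{1888} + \frac{\sqrt{17}}{472}\right) = \frac{4400935}{1888} + \frac{\sqrt{17}}{472}$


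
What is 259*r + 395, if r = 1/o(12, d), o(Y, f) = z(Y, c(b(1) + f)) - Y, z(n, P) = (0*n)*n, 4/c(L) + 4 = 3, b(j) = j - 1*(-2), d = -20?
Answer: 4481/12 ≈ 373.42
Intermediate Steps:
b(j) = 2 + j (b(j) = j + 2 = 2 + j)
c(L) = -4 (c(L) = 4/(-4 + 3) = 4/(-1) = 4*(-1) = -4)
z(n, P) = 0 (z(n, P) = 0*n = 0)
o(Y, f) = -Y (o(Y, f) = 0 - Y = -Y)
r = -1/12 (r = 1/(-1*12) = 1/(-12) = -1/12 ≈ -0.083333)
259*r + 395 = 259*(-1/12) + 395 = -259/12 + 395 = 4481/12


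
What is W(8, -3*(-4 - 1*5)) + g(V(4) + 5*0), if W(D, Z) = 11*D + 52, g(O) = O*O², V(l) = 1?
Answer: 141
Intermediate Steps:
g(O) = O³
W(D, Z) = 52 + 11*D
W(8, -3*(-4 - 1*5)) + g(V(4) + 5*0) = (52 + 11*8) + (1 + 5*0)³ = (52 + 88) + (1 + 0)³ = 140 + 1³ = 140 + 1 = 141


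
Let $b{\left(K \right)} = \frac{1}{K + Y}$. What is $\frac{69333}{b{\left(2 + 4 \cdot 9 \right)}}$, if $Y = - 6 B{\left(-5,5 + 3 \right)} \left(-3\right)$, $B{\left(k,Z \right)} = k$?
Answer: $-3605316$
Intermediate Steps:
$Y = -90$ ($Y = \left(-6\right) \left(-5\right) \left(-3\right) = 30 \left(-3\right) = -90$)
$b{\left(K \right)} = \frac{1}{-90 + K}$ ($b{\left(K \right)} = \frac{1}{K - 90} = \frac{1}{-90 + K}$)
$\frac{69333}{b{\left(2 + 4 \cdot 9 \right)}} = \frac{69333}{\frac{1}{-90 + \left(2 + 4 \cdot 9\right)}} = \frac{69333}{\frac{1}{-90 + \left(2 + 36\right)}} = \frac{69333}{\frac{1}{-90 + 38}} = \frac{69333}{\frac{1}{-52}} = \frac{69333}{- \frac{1}{52}} = 69333 \left(-52\right) = -3605316$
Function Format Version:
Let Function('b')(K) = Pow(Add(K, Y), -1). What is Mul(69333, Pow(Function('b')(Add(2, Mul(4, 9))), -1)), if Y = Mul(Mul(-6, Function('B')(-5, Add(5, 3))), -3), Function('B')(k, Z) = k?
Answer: -3605316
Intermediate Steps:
Y = -90 (Y = Mul(Mul(-6, -5), -3) = Mul(30, -3) = -90)
Function('b')(K) = Pow(Add(-90, K), -1) (Function('b')(K) = Pow(Add(K, -90), -1) = Pow(Add(-90, K), -1))
Mul(69333, Pow(Function('b')(Add(2, Mul(4, 9))), -1)) = Mul(69333, Pow(Pow(Add(-90, Add(2, Mul(4, 9))), -1), -1)) = Mul(69333, Pow(Pow(Add(-90, Add(2, 36)), -1), -1)) = Mul(69333, Pow(Pow(Add(-90, 38), -1), -1)) = Mul(69333, Pow(Pow(-52, -1), -1)) = Mul(69333, Pow(Rational(-1, 52), -1)) = Mul(69333, -52) = -3605316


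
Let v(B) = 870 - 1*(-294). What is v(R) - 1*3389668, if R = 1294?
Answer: -3388504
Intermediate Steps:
v(B) = 1164 (v(B) = 870 + 294 = 1164)
v(R) - 1*3389668 = 1164 - 1*3389668 = 1164 - 3389668 = -3388504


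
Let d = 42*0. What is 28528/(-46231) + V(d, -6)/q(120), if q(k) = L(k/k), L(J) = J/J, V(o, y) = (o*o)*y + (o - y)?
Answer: 248858/46231 ≈ 5.3829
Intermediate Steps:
d = 0
V(o, y) = o - y + y*o² (V(o, y) = o²*y + (o - y) = y*o² + (o - y) = o - y + y*o²)
L(J) = 1
q(k) = 1
28528/(-46231) + V(d, -6)/q(120) = 28528/(-46231) + (0 - 1*(-6) - 6*0²)/1 = 28528*(-1/46231) + (0 + 6 - 6*0)*1 = -28528/46231 + (0 + 6 + 0)*1 = -28528/46231 + 6*1 = -28528/46231 + 6 = 248858/46231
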